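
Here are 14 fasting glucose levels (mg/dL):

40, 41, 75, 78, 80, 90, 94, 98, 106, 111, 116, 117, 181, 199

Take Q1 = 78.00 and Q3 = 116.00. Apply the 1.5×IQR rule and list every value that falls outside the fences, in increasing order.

IQR = Q3 − Q1 = 116.00 − 78.00 = 38.00.
Lower fence = Q1 − 1.5·IQR = 78.00 − 57.00 = 21.00.
Upper fence = Q3 + 1.5·IQR = 116.00 + 57.00 = 173.00.
181 > 173.00 → outlier.
199 > 173.00 → outlier.
All remaining values lie within [21.00, 173.00].

181, 199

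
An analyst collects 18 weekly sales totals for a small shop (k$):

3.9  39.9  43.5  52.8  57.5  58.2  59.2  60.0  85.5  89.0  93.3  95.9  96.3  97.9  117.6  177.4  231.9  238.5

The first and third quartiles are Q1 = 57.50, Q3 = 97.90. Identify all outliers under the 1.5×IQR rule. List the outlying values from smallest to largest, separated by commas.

IQR = Q3 − Q1 = 97.90 − 57.50 = 40.40.
Lower fence = Q1 − 1.5·IQR = 57.50 − 60.60 = -3.10.
Upper fence = Q3 + 1.5·IQR = 97.90 + 60.60 = 158.50.
177.4 > 158.50 → outlier.
231.9 > 158.50 → outlier.
238.5 > 158.50 → outlier.
All remaining values lie within [-3.10, 158.50].

177.4, 231.9, 238.5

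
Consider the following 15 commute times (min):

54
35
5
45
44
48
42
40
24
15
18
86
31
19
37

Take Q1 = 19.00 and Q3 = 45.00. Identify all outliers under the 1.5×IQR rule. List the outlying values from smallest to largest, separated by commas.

86

IQR = Q3 − Q1 = 45.00 − 19.00 = 26.00.
Lower fence = Q1 − 1.5·IQR = 19.00 − 39.00 = -20.00.
Upper fence = Q3 + 1.5·IQR = 45.00 + 39.00 = 84.00.
86 > 84.00 → outlier.
All remaining values lie within [-20.00, 84.00].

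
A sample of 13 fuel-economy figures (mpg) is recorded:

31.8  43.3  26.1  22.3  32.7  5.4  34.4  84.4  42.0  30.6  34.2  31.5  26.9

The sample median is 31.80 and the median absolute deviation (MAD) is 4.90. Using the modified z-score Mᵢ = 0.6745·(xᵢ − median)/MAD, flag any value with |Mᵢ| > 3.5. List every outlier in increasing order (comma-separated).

|Mᵢ| > 3.5 ⇔ |xᵢ − 31.80| > 3.5·4.90/0.6745 = 25.43.
So outliers lie outside [6.37, 57.23].
5.4: M = -3.63 → outlier.
84.4: M = 7.24 → outlier.

5.4, 84.4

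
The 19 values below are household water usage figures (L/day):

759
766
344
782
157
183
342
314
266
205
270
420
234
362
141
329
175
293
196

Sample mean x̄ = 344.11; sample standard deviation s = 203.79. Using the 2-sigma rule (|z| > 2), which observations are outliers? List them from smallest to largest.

759, 766, 782

Cutoffs at x̄ ± 2s: 344.11 ± 2·203.79 = [-63.47, 751.69].
759: z = 2.04, |z| > 2 → outlier.
766: z = 2.07, |z| > 2 → outlier.
782: z = 2.15, |z| > 2 → outlier.
Every other value lies within [-63.47, 751.69].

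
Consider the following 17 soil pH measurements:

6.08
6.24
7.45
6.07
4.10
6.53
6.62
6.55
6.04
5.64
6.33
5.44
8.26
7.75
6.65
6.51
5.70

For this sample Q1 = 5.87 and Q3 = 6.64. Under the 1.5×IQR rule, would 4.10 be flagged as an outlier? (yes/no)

yes

IQR = Q3 − Q1 = 6.64 − 5.87 = 0.77.
Lower fence = Q1 − 1.5·IQR = 5.87 − 1.155 = 4.715.
Upper fence = Q3 + 1.5·IQR = 6.64 + 1.155 = 7.795.
4.10 lies below the lower fence.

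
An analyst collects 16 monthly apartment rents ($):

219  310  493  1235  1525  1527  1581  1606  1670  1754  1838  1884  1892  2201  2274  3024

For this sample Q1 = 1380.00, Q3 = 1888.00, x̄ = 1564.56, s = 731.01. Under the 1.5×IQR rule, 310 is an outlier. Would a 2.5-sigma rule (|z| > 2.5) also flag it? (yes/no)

no

z = (310 − 1564.56) / 731.01 = -1.72.
|z| = 1.72 ≤ 2.5.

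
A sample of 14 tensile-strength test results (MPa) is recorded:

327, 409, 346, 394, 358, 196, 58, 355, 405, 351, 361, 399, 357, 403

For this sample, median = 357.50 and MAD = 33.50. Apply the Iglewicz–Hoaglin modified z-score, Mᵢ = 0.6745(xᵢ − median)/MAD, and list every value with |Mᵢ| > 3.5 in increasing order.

58

|Mᵢ| > 3.5 ⇔ |xᵢ − 357.50| > 3.5·33.50/0.6745 = 173.83.
So outliers lie outside [183.67, 531.33].
58: M = -6.03 → outlier.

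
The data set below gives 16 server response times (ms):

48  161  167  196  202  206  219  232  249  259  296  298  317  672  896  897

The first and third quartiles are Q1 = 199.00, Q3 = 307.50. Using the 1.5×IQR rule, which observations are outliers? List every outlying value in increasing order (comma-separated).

672, 896, 897

IQR = Q3 − Q1 = 307.50 − 199.00 = 108.50.
Lower fence = Q1 − 1.5·IQR = 199.00 − 162.75 = 36.25.
Upper fence = Q3 + 1.5·IQR = 307.50 + 162.75 = 470.25.
672 > 470.25 → outlier.
896 > 470.25 → outlier.
897 > 470.25 → outlier.
All remaining values lie within [36.25, 470.25].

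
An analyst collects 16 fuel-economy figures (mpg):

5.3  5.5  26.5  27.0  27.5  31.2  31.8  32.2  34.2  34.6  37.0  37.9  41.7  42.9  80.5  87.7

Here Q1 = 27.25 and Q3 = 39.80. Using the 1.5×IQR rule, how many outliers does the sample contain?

4

IQR = 12.55; fences at 27.25 − 18.825 = 8.425 and 39.80 + 18.825 = 58.625.
Outside the cutoffs: 5.3, 5.5, 80.5, 87.7.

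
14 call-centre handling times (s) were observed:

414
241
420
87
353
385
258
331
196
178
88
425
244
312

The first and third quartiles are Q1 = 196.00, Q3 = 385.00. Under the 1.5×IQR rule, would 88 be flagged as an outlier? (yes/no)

no

IQR = Q3 − Q1 = 385.00 − 196.00 = 189.00.
Lower fence = Q1 − 1.5·IQR = 196.00 − 283.50 = -87.50.
Upper fence = Q3 + 1.5·IQR = 385.00 + 283.50 = 668.50.
88 lies within [-87.50, 668.50].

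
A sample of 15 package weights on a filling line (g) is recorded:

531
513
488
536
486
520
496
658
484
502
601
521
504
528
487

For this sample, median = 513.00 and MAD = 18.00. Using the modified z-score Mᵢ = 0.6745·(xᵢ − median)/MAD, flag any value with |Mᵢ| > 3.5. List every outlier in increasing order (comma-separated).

658

|Mᵢ| > 3.5 ⇔ |xᵢ − 513.00| > 3.5·18.00/0.6745 = 93.40.
So outliers lie outside [419.60, 606.40].
658: M = 5.43 → outlier.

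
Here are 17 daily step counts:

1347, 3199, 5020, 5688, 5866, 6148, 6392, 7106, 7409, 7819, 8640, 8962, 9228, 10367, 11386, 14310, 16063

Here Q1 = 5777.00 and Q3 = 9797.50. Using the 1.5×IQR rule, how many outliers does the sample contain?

1

IQR = 4020.50; fences at 5777.00 − 6030.75 = -253.75 and 9797.50 + 6030.75 = 15828.25.
Outside the cutoffs: 16063.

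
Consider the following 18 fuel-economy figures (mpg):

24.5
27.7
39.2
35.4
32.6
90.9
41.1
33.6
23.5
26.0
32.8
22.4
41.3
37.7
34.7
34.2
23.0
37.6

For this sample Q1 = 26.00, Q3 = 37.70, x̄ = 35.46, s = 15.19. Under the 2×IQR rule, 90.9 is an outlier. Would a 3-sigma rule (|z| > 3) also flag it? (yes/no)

z = (90.9 − 35.46) / 15.19 = 3.65.
|z| = 3.65 > 3.

yes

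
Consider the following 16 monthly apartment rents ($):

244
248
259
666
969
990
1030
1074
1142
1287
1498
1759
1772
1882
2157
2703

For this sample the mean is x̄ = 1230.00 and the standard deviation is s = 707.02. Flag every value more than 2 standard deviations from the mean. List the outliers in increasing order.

Cutoffs at x̄ ± 2s: 1230.00 ± 2·707.02 = [-184.04, 2644.04].
2703: z = 2.08, |z| > 2 → outlier.
Every other value lies within [-184.04, 2644.04].

2703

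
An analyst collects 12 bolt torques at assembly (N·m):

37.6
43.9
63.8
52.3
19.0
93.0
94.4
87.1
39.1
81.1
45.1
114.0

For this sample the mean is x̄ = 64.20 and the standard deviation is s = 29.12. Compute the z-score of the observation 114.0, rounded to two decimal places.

z = (114.0 − 64.20) / 29.12 = 1.71.

1.71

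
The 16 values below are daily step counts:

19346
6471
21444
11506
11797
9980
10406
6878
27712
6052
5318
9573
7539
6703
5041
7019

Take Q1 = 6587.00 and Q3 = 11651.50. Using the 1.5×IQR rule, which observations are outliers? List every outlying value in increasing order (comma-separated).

19346, 21444, 27712

IQR = Q3 − Q1 = 11651.50 − 6587.00 = 5064.50.
Lower fence = Q1 − 1.5·IQR = 6587.00 − 7596.75 = -1009.75.
Upper fence = Q3 + 1.5·IQR = 11651.50 + 7596.75 = 19248.25.
19346 > 19248.25 → outlier.
21444 > 19248.25 → outlier.
27712 > 19248.25 → outlier.
All remaining values lie within [-1009.75, 19248.25].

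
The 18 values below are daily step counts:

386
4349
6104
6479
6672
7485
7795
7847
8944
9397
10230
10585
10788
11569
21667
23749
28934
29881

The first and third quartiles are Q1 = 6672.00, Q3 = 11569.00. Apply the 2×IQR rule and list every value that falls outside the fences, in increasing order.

IQR = Q3 − Q1 = 11569.00 − 6672.00 = 4897.00.
Lower fence = Q1 − 2·IQR = 6672.00 − 9794.00 = -3122.00.
Upper fence = Q3 + 2·IQR = 11569.00 + 9794.00 = 21363.00.
21667 > 21363.00 → outlier.
23749 > 21363.00 → outlier.
28934 > 21363.00 → outlier.
29881 > 21363.00 → outlier.
All remaining values lie within [-3122.00, 21363.00].

21667, 23749, 28934, 29881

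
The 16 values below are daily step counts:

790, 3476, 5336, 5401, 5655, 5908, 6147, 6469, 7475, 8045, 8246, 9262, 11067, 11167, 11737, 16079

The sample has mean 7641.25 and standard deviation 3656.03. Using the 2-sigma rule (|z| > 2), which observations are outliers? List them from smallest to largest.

Cutoffs at x̄ ± 2s: 7641.25 ± 2·3656.03 = [329.19, 14953.31].
16079: z = 2.31, |z| > 2 → outlier.
Every other value lies within [329.19, 14953.31].

16079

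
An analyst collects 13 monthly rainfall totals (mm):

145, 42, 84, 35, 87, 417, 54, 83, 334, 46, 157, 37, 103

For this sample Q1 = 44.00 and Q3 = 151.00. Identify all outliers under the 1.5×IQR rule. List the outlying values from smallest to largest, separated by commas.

IQR = Q3 − Q1 = 151.00 − 44.00 = 107.00.
Lower fence = Q1 − 1.5·IQR = 44.00 − 160.50 = -116.50.
Upper fence = Q3 + 1.5·IQR = 151.00 + 160.50 = 311.50.
334 > 311.50 → outlier.
417 > 311.50 → outlier.
All remaining values lie within [-116.50, 311.50].

334, 417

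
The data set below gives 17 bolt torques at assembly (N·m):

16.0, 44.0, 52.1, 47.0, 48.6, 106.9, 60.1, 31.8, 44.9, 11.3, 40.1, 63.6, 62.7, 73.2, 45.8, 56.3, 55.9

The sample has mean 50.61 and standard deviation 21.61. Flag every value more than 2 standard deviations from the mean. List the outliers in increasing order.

Cutoffs at x̄ ± 2s: 50.61 ± 2·21.61 = [7.39, 93.83].
106.9: z = 2.60, |z| > 2 → outlier.
Every other value lies within [7.39, 93.83].

106.9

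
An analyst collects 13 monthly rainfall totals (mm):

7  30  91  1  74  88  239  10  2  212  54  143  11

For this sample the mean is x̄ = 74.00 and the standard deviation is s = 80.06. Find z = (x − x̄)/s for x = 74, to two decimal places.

z = (74 − 74.00) / 80.06 = 0.00.

0.00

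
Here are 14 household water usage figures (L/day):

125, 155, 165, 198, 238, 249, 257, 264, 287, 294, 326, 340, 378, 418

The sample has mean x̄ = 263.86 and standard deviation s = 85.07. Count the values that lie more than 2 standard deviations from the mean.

0

Cutoffs: x̄ ± 2s = [93.72, 434.00].
Every value lies within the cutoffs.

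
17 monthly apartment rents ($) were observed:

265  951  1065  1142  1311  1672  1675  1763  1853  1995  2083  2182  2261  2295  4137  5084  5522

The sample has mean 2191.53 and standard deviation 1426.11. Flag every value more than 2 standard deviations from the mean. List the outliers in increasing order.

Cutoffs at x̄ ± 2s: 2191.53 ± 2·1426.11 = [-660.69, 5043.75].
5084: z = 2.03, |z| > 2 → outlier.
5522: z = 2.34, |z| > 2 → outlier.
Every other value lies within [-660.69, 5043.75].

5084, 5522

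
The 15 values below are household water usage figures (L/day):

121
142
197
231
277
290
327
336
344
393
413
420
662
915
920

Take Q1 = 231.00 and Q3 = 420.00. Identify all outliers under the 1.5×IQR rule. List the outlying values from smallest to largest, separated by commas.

IQR = Q3 − Q1 = 420.00 − 231.00 = 189.00.
Lower fence = Q1 − 1.5·IQR = 231.00 − 283.50 = -52.50.
Upper fence = Q3 + 1.5·IQR = 420.00 + 283.50 = 703.50.
915 > 703.50 → outlier.
920 > 703.50 → outlier.
All remaining values lie within [-52.50, 703.50].

915, 920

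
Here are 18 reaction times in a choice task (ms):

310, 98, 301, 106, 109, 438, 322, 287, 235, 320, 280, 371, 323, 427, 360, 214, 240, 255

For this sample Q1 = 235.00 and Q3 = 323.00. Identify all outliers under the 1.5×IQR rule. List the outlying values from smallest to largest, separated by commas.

IQR = Q3 − Q1 = 323.00 − 235.00 = 88.00.
Lower fence = Q1 − 1.5·IQR = 235.00 − 132.00 = 103.00.
Upper fence = Q3 + 1.5·IQR = 323.00 + 132.00 = 455.00.
98 < 103.00 → outlier.
All remaining values lie within [103.00, 455.00].

98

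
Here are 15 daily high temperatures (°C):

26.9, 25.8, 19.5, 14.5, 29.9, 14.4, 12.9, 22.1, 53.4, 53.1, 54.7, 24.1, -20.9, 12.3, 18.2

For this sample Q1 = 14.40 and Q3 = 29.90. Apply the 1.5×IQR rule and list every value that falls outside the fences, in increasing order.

IQR = Q3 − Q1 = 29.90 − 14.40 = 15.50.
Lower fence = Q1 − 1.5·IQR = 14.40 − 23.25 = -8.85.
Upper fence = Q3 + 1.5·IQR = 29.90 + 23.25 = 53.15.
-20.9 < -8.85 → outlier.
53.4 > 53.15 → outlier.
54.7 > 53.15 → outlier.
All remaining values lie within [-8.85, 53.15].

-20.9, 53.4, 54.7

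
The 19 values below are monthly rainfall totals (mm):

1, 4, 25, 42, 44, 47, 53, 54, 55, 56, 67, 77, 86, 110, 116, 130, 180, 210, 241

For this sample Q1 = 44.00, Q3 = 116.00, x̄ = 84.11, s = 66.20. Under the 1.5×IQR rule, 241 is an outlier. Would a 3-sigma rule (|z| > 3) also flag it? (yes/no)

z = (241 − 84.11) / 66.20 = 2.37.
|z| = 2.37 ≤ 3.

no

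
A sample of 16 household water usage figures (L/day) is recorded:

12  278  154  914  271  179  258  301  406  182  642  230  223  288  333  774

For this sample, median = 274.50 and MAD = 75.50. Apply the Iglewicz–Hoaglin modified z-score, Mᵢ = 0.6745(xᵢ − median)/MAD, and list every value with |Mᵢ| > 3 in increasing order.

642, 774, 914

|Mᵢ| > 3 ⇔ |xᵢ − 274.50| > 3·75.50/0.6745 = 335.80.
So outliers lie outside [-61.30, 610.30].
642: M = 3.28 → outlier.
774: M = 4.46 → outlier.
914: M = 5.71 → outlier.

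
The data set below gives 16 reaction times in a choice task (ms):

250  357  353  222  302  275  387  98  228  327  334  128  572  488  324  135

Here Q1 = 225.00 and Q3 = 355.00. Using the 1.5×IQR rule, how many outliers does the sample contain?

1

IQR = 130.00; fences at 225.00 − 195.00 = 30.00 and 355.00 + 195.00 = 550.00.
Outside the cutoffs: 572.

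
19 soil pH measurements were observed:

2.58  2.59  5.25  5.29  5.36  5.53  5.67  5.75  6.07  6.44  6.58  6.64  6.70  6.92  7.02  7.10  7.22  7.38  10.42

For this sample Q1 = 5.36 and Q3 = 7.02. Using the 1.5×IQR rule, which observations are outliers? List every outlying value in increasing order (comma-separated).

2.58, 2.59, 10.42

IQR = Q3 − Q1 = 7.02 − 5.36 = 1.66.
Lower fence = Q1 − 1.5·IQR = 5.36 − 2.49 = 2.87.
Upper fence = Q3 + 1.5·IQR = 7.02 + 2.49 = 9.51.
2.58 < 2.87 → outlier.
2.59 < 2.87 → outlier.
10.42 > 9.51 → outlier.
All remaining values lie within [2.87, 9.51].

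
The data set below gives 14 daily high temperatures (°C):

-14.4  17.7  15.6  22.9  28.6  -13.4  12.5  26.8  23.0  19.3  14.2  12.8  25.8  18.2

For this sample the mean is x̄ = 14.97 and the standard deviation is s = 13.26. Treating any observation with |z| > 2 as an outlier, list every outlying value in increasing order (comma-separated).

Cutoffs at x̄ ± 2s: 14.97 ± 2·13.26 = [-11.55, 41.49].
-14.4: z = -2.21, |z| > 2 → outlier.
-13.4: z = -2.14, |z| > 2 → outlier.
Every other value lies within [-11.55, 41.49].

-14.4, -13.4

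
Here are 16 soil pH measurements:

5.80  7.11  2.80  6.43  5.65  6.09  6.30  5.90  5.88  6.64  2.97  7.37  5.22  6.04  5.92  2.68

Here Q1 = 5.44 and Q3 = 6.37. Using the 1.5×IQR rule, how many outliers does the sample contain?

IQR = 0.93; fences at 5.44 − 1.395 = 4.045 and 6.37 + 1.395 = 7.765.
Outside the cutoffs: 2.68, 2.80, 2.97.

3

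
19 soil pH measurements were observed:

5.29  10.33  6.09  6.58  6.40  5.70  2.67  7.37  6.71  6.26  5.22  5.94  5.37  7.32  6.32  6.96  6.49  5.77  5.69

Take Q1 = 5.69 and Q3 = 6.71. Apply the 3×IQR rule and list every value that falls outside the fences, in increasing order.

10.33

IQR = Q3 − Q1 = 6.71 − 5.69 = 1.02.
Lower fence = Q1 − 3·IQR = 5.69 − 3.06 = 2.63.
Upper fence = Q3 + 3·IQR = 6.71 + 3.06 = 9.77.
10.33 > 9.77 → outlier.
All remaining values lie within [2.63, 9.77].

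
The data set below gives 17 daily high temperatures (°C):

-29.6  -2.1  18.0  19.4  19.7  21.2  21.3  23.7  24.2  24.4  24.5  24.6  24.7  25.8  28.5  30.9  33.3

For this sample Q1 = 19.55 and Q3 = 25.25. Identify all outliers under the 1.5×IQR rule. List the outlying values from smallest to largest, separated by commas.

-29.6, -2.1

IQR = Q3 − Q1 = 25.25 − 19.55 = 5.70.
Lower fence = Q1 − 1.5·IQR = 19.55 − 8.55 = 11.00.
Upper fence = Q3 + 1.5·IQR = 25.25 + 8.55 = 33.80.
-29.6 < 11.00 → outlier.
-2.1 < 11.00 → outlier.
All remaining values lie within [11.00, 33.80].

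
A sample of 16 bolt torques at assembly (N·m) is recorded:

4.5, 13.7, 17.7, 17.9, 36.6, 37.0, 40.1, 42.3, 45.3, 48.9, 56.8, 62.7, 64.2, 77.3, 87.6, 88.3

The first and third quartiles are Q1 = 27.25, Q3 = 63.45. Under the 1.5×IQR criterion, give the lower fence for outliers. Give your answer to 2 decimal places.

IQR = Q3 − Q1 = 63.45 − 27.25 = 36.20.
Lower fence = Q1 − 1.5·IQR = 27.25 − 54.30 = -27.05.
Upper fence = Q3 + 1.5·IQR = 63.45 + 54.30 = 117.75.

-27.05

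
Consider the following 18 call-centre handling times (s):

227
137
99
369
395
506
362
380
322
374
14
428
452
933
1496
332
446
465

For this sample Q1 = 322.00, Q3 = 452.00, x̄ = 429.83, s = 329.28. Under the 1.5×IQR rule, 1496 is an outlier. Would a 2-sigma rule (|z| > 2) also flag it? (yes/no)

yes

z = (1496 − 429.83) / 329.28 = 3.24.
|z| = 3.24 > 2.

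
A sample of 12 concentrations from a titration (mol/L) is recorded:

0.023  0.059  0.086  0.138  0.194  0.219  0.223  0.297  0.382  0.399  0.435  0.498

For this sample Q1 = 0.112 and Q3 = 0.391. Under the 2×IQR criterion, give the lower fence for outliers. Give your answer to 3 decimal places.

-0.446

IQR = Q3 − Q1 = 0.391 − 0.112 = 0.279.
Lower fence = Q1 − 2·IQR = 0.112 − 0.558 = -0.446.
Upper fence = Q3 + 2·IQR = 0.391 + 0.558 = 0.949.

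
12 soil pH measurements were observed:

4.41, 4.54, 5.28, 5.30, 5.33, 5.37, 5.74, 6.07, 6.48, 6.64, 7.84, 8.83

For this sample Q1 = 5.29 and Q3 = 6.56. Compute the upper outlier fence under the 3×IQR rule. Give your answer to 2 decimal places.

IQR = Q3 − Q1 = 6.56 − 5.29 = 1.27.
Lower fence = Q1 − 3·IQR = 5.29 − 3.81 = 1.48.
Upper fence = Q3 + 3·IQR = 6.56 + 3.81 = 10.37.

10.37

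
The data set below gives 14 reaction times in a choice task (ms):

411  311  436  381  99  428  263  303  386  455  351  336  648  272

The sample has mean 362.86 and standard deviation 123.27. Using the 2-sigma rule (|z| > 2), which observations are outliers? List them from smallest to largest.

99, 648

Cutoffs at x̄ ± 2s: 362.86 ± 2·123.27 = [116.32, 609.40].
99: z = -2.14, |z| > 2 → outlier.
648: z = 2.31, |z| > 2 → outlier.
Every other value lies within [116.32, 609.40].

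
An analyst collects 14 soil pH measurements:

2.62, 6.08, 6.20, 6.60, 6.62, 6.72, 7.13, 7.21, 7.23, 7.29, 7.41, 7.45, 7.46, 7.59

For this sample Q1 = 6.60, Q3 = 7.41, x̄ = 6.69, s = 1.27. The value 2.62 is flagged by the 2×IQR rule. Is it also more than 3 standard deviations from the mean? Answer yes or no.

z = (2.62 − 6.69) / 1.27 = -3.20.
|z| = 3.20 > 3.

yes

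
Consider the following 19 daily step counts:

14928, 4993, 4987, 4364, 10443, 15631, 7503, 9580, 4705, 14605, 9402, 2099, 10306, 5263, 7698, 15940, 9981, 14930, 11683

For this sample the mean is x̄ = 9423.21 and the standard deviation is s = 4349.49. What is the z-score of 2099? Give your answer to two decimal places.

z = (2099 − 9423.21) / 4349.49 = -1.68.

-1.68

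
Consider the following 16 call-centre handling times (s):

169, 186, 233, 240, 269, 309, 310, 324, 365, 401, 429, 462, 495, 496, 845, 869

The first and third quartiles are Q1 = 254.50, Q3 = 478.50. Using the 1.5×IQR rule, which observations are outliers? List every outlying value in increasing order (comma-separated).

IQR = Q3 − Q1 = 478.50 − 254.50 = 224.00.
Lower fence = Q1 − 1.5·IQR = 254.50 − 336.00 = -81.50.
Upper fence = Q3 + 1.5·IQR = 478.50 + 336.00 = 814.50.
845 > 814.50 → outlier.
869 > 814.50 → outlier.
All remaining values lie within [-81.50, 814.50].

845, 869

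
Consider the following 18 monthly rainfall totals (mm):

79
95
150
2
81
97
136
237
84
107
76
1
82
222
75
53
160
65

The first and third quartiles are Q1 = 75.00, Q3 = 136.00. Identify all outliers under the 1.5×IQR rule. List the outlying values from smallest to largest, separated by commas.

237

IQR = Q3 − Q1 = 136.00 − 75.00 = 61.00.
Lower fence = Q1 − 1.5·IQR = 75.00 − 91.50 = -16.50.
Upper fence = Q3 + 1.5·IQR = 136.00 + 91.50 = 227.50.
237 > 227.50 → outlier.
All remaining values lie within [-16.50, 227.50].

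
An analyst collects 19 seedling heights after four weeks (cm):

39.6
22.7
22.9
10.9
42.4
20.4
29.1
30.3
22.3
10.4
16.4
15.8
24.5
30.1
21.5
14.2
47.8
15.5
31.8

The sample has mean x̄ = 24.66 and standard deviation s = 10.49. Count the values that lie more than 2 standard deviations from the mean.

Cutoffs: x̄ ± 2s = [3.68, 45.64].
Outside the cutoffs: 47.8.

1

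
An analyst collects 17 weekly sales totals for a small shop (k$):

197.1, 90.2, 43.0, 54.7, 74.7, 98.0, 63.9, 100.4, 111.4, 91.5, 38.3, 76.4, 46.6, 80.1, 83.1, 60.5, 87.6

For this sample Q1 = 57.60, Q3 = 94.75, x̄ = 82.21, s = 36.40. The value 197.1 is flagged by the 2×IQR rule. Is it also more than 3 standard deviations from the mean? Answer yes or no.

z = (197.1 − 82.21) / 36.40 = 3.16.
|z| = 3.16 > 3.

yes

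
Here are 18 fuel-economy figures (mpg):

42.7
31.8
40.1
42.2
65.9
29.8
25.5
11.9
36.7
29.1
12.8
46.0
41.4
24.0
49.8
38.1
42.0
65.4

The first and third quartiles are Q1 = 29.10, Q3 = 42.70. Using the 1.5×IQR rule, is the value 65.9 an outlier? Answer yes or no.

IQR = Q3 − Q1 = 42.70 − 29.10 = 13.60.
Lower fence = Q1 − 1.5·IQR = 29.10 − 20.40 = 8.70.
Upper fence = Q3 + 1.5·IQR = 42.70 + 20.40 = 63.10.
65.9 lies above the upper fence.

yes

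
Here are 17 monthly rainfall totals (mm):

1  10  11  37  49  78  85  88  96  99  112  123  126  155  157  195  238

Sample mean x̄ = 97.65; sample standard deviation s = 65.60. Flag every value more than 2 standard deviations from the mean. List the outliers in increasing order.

Cutoffs at x̄ ± 2s: 97.65 ± 2·65.60 = [-33.55, 228.85].
238: z = 2.14, |z| > 2 → outlier.
Every other value lies within [-33.55, 228.85].

238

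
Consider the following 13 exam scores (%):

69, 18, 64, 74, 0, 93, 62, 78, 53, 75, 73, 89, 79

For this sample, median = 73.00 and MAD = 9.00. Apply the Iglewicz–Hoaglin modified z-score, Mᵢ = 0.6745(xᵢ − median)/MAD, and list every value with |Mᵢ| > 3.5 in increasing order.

|Mᵢ| > 3.5 ⇔ |xᵢ − 73.00| > 3.5·9.00/0.6745 = 46.70.
So outliers lie outside [26.30, 119.70].
0: M = -5.47 → outlier.
18: M = -4.12 → outlier.

0, 18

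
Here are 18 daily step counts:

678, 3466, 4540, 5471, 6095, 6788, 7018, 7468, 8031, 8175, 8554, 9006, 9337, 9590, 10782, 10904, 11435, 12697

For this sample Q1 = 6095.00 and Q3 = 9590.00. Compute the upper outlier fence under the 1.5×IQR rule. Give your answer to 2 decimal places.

14832.50

IQR = Q3 − Q1 = 9590.00 − 6095.00 = 3495.00.
Lower fence = Q1 − 1.5·IQR = 6095.00 − 5242.50 = 852.50.
Upper fence = Q3 + 1.5·IQR = 9590.00 + 5242.50 = 14832.50.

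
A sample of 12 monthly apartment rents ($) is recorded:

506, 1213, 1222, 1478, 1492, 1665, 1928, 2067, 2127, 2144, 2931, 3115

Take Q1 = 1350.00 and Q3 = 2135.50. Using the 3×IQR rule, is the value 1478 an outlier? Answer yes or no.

no

IQR = Q3 − Q1 = 2135.50 − 1350.00 = 785.50.
Lower fence = Q1 − 3·IQR = 1350.00 − 2356.50 = -1006.50.
Upper fence = Q3 + 3·IQR = 2135.50 + 2356.50 = 4492.00.
1478 lies within [-1006.50, 4492.00].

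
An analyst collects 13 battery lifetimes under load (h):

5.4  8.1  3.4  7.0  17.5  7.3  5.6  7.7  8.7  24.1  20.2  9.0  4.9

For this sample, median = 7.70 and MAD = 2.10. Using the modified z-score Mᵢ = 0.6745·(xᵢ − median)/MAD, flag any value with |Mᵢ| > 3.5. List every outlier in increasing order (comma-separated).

20.2, 24.1

|Mᵢ| > 3.5 ⇔ |xᵢ − 7.70| > 3.5·2.10/0.6745 = 10.90.
So outliers lie outside [-3.20, 18.60].
20.2: M = 4.01 → outlier.
24.1: M = 5.27 → outlier.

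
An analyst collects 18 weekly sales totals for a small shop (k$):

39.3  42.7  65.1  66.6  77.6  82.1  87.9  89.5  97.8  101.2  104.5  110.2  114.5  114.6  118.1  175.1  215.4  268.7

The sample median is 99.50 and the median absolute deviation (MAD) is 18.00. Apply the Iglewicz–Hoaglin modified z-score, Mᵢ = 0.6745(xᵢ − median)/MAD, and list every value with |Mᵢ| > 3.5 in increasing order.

215.4, 268.7

|Mᵢ| > 3.5 ⇔ |xᵢ − 99.50| > 3.5·18.00/0.6745 = 93.40.
So outliers lie outside [6.10, 192.90].
215.4: M = 4.34 → outlier.
268.7: M = 6.34 → outlier.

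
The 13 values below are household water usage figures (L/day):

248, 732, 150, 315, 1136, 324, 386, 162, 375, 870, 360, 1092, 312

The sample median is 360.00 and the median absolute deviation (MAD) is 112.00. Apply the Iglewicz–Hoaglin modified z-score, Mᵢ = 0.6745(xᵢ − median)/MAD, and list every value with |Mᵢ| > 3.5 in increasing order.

|Mᵢ| > 3.5 ⇔ |xᵢ − 360.00| > 3.5·112.00/0.6745 = 581.17.
So outliers lie outside [-221.17, 941.17].
1092: M = 4.41 → outlier.
1136: M = 4.67 → outlier.

1092, 1136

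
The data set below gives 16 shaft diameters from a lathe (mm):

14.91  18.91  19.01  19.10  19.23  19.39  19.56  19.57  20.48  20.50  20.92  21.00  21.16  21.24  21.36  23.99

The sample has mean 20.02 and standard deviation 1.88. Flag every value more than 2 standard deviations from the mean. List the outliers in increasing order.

Cutoffs at x̄ ± 2s: 20.02 ± 2·1.88 = [16.26, 23.78].
14.91: z = -2.72, |z| > 2 → outlier.
23.99: z = 2.11, |z| > 2 → outlier.
Every other value lies within [16.26, 23.78].

14.91, 23.99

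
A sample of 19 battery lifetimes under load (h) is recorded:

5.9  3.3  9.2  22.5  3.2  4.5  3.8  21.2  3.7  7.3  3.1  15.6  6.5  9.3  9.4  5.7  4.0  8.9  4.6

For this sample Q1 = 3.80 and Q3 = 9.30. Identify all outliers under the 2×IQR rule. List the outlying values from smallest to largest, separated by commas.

21.2, 22.5

IQR = Q3 − Q1 = 9.30 − 3.80 = 5.50.
Lower fence = Q1 − 2·IQR = 3.80 − 11.00 = -7.20.
Upper fence = Q3 + 2·IQR = 9.30 + 11.00 = 20.30.
21.2 > 20.30 → outlier.
22.5 > 20.30 → outlier.
All remaining values lie within [-7.20, 20.30].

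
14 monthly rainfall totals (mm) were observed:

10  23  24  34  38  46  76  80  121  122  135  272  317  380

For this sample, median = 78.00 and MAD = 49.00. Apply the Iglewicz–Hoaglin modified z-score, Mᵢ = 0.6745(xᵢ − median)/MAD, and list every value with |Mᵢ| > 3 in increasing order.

|Mᵢ| > 3 ⇔ |xᵢ − 78.00| > 3·49.00/0.6745 = 217.94.
So outliers lie outside [-139.94, 295.94].
317: M = 3.29 → outlier.
380: M = 4.16 → outlier.

317, 380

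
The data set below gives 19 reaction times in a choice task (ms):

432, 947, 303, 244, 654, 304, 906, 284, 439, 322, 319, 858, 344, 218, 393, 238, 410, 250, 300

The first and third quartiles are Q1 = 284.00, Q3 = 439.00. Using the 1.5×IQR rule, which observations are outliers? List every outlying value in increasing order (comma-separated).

IQR = Q3 − Q1 = 439.00 − 284.00 = 155.00.
Lower fence = Q1 − 1.5·IQR = 284.00 − 232.50 = 51.50.
Upper fence = Q3 + 1.5·IQR = 439.00 + 232.50 = 671.50.
858 > 671.50 → outlier.
906 > 671.50 → outlier.
947 > 671.50 → outlier.
All remaining values lie within [51.50, 671.50].

858, 906, 947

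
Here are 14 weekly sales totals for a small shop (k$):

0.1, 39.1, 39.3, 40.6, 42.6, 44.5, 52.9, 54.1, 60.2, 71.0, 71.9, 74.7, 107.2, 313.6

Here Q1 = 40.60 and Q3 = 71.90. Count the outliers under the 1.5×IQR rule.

1

IQR = 31.30; fences at 40.60 − 46.95 = -6.35 and 71.90 + 46.95 = 118.85.
Outside the cutoffs: 313.6.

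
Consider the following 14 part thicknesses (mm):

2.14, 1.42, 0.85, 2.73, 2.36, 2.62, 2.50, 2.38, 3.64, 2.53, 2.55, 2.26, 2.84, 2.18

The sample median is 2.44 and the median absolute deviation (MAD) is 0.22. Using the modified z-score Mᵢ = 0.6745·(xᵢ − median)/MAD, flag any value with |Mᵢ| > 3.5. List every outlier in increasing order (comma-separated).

0.85, 3.64

|Mᵢ| > 3.5 ⇔ |xᵢ − 2.44| > 3.5·0.22/0.6745 = 1.14.
So outliers lie outside [1.30, 3.58].
0.85: M = -4.87 → outlier.
3.64: M = 3.68 → outlier.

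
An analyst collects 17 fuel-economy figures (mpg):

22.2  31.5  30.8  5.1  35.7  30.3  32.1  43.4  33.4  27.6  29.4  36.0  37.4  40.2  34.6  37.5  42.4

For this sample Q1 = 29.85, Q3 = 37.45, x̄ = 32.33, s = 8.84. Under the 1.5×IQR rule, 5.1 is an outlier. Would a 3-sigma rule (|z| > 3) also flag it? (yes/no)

yes

z = (5.1 − 32.33) / 8.84 = -3.08.
|z| = 3.08 > 3.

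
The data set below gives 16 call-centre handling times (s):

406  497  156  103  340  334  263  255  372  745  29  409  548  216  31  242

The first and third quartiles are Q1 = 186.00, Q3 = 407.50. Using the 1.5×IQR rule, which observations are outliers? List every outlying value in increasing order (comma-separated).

745

IQR = Q3 − Q1 = 407.50 − 186.00 = 221.50.
Lower fence = Q1 − 1.5·IQR = 186.00 − 332.25 = -146.25.
Upper fence = Q3 + 1.5·IQR = 407.50 + 332.25 = 739.75.
745 > 739.75 → outlier.
All remaining values lie within [-146.25, 739.75].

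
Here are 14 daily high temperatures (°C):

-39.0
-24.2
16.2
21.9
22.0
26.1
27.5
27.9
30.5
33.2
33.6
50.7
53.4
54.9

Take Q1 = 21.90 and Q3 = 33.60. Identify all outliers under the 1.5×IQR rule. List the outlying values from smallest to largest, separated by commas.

IQR = Q3 − Q1 = 33.60 − 21.90 = 11.70.
Lower fence = Q1 − 1.5·IQR = 21.90 − 17.55 = 4.35.
Upper fence = Q3 + 1.5·IQR = 33.60 + 17.55 = 51.15.
-39.0 < 4.35 → outlier.
-24.2 < 4.35 → outlier.
53.4 > 51.15 → outlier.
54.9 > 51.15 → outlier.
All remaining values lie within [4.35, 51.15].

-39.0, -24.2, 53.4, 54.9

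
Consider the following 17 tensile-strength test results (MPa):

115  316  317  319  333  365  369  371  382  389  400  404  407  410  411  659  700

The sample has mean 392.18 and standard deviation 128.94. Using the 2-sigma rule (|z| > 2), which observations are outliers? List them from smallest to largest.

115, 659, 700

Cutoffs at x̄ ± 2s: 392.18 ± 2·128.94 = [134.30, 650.06].
115: z = -2.15, |z| > 2 → outlier.
659: z = 2.07, |z| > 2 → outlier.
700: z = 2.39, |z| > 2 → outlier.
Every other value lies within [134.30, 650.06].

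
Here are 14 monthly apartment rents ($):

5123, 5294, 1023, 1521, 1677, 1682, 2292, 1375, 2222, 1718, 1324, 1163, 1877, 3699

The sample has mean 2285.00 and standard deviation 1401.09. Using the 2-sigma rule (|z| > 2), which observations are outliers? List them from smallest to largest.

5123, 5294

Cutoffs at x̄ ± 2s: 2285.00 ± 2·1401.09 = [-517.18, 5087.18].
5123: z = 2.03, |z| > 2 → outlier.
5294: z = 2.15, |z| > 2 → outlier.
Every other value lies within [-517.18, 5087.18].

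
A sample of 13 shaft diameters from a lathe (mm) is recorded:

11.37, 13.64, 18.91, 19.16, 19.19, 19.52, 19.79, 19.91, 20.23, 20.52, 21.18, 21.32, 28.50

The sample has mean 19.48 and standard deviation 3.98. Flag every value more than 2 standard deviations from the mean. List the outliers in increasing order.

Cutoffs at x̄ ± 2s: 19.48 ± 2·3.98 = [11.52, 27.44].
11.37: z = -2.04, |z| > 2 → outlier.
28.50: z = 2.27, |z| > 2 → outlier.
Every other value lies within [11.52, 27.44].

11.37, 28.50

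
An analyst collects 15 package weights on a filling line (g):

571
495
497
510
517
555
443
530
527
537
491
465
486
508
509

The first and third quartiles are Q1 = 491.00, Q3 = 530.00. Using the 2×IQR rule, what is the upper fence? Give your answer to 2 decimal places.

IQR = Q3 − Q1 = 530.00 − 491.00 = 39.00.
Lower fence = Q1 − 2·IQR = 491.00 − 78.00 = 413.00.
Upper fence = Q3 + 2·IQR = 530.00 + 78.00 = 608.00.

608.00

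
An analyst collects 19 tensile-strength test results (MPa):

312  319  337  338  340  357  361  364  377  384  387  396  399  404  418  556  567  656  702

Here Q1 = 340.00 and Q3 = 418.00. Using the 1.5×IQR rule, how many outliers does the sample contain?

IQR = 78.00; fences at 340.00 − 117.00 = 223.00 and 418.00 + 117.00 = 535.00.
Outside the cutoffs: 556, 567, 656, 702.

4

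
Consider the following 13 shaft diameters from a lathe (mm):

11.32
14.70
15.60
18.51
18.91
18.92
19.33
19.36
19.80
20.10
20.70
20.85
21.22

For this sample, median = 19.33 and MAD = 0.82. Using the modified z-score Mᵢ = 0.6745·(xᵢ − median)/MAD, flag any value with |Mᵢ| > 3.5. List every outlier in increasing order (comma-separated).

|Mᵢ| > 3.5 ⇔ |xᵢ − 19.33| > 3.5·0.82/0.6745 = 4.26.
So outliers lie outside [15.07, 23.59].
11.32: M = -6.59 → outlier.
14.70: M = -3.81 → outlier.

11.32, 14.70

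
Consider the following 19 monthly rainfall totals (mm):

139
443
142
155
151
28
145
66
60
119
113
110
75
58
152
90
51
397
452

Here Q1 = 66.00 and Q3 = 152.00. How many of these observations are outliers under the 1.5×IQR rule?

IQR = 86.00; fences at 66.00 − 129.00 = -63.00 and 152.00 + 129.00 = 281.00.
Outside the cutoffs: 397, 443, 452.

3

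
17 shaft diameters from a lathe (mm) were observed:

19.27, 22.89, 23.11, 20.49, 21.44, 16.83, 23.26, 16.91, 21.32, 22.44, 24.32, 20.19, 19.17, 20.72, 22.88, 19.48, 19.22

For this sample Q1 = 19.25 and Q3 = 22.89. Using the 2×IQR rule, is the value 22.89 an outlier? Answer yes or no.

IQR = Q3 − Q1 = 22.89 − 19.25 = 3.64.
Lower fence = Q1 − 2·IQR = 19.25 − 7.28 = 11.97.
Upper fence = Q3 + 2·IQR = 22.89 + 7.28 = 30.17.
22.89 lies within [11.97, 30.17].

no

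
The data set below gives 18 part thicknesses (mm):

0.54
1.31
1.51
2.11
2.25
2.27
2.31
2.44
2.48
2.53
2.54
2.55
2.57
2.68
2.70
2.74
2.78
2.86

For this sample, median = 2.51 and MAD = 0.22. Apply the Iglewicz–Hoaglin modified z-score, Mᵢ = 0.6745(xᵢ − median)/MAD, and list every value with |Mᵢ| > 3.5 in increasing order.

0.54, 1.31

|Mᵢ| > 3.5 ⇔ |xᵢ − 2.51| > 3.5·0.22/0.6745 = 1.14.
So outliers lie outside [1.37, 3.65].
0.54: M = -6.04 → outlier.
1.31: M = -3.68 → outlier.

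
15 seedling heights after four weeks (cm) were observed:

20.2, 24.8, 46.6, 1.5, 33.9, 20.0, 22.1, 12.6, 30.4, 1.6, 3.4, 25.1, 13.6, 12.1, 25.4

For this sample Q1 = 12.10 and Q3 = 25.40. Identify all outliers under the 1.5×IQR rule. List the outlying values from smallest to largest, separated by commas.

46.6

IQR = Q3 − Q1 = 25.40 − 12.10 = 13.30.
Lower fence = Q1 − 1.5·IQR = 12.10 − 19.95 = -7.85.
Upper fence = Q3 + 1.5·IQR = 25.40 + 19.95 = 45.35.
46.6 > 45.35 → outlier.
All remaining values lie within [-7.85, 45.35].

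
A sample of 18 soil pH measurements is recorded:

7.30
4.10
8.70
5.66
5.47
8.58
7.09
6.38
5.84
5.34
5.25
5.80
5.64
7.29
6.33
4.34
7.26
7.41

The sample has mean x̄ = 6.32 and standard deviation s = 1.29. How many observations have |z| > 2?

Cutoffs: x̄ ± 2s = [3.74, 8.90].
Every value lies within the cutoffs.

0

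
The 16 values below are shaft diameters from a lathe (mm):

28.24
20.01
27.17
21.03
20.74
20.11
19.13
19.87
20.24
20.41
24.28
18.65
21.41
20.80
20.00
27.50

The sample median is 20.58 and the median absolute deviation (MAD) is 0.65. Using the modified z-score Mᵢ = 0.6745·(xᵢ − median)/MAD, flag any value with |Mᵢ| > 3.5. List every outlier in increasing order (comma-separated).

24.28, 27.17, 27.50, 28.24

|Mᵢ| > 3.5 ⇔ |xᵢ − 20.58| > 3.5·0.65/0.6745 = 3.37.
So outliers lie outside [17.21, 23.95].
24.28: M = 3.84 → outlier.
27.17: M = 6.84 → outlier.
27.50: M = 7.18 → outlier.
28.24: M = 7.95 → outlier.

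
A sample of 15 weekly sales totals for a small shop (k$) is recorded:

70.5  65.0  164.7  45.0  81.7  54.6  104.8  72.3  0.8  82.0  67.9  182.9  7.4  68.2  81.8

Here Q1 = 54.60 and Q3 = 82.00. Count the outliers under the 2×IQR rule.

2

IQR = 27.40; fences at 54.60 − 54.80 = -0.20 and 82.00 + 54.80 = 136.80.
Outside the cutoffs: 164.7, 182.9.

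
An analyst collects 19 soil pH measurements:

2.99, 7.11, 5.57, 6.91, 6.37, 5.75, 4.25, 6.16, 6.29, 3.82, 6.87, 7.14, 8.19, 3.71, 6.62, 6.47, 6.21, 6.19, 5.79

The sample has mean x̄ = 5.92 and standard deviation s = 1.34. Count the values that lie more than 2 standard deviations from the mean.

1

Cutoffs: x̄ ± 2s = [3.24, 8.60].
Outside the cutoffs: 2.99.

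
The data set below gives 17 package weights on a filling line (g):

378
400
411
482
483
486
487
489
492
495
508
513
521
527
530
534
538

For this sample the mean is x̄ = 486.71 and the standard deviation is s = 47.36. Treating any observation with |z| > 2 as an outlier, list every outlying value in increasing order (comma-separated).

Cutoffs at x̄ ± 2s: 486.71 ± 2·47.36 = [391.99, 581.43].
378: z = -2.30, |z| > 2 → outlier.
Every other value lies within [391.99, 581.43].

378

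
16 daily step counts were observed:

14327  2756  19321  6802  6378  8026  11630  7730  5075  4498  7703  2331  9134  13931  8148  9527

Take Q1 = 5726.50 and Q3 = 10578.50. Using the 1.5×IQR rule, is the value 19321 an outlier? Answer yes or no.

IQR = Q3 − Q1 = 10578.50 − 5726.50 = 4852.00.
Lower fence = Q1 − 1.5·IQR = 5726.50 − 7278.00 = -1551.50.
Upper fence = Q3 + 1.5·IQR = 10578.50 + 7278.00 = 17856.50.
19321 lies above the upper fence.

yes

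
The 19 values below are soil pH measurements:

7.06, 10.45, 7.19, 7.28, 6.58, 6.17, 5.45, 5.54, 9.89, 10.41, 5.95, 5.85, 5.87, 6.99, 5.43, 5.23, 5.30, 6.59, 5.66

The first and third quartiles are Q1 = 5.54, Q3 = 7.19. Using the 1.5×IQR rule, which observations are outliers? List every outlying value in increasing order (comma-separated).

IQR = Q3 − Q1 = 7.19 − 5.54 = 1.65.
Lower fence = Q1 − 1.5·IQR = 5.54 − 2.475 = 3.065.
Upper fence = Q3 + 1.5·IQR = 7.19 + 2.475 = 9.665.
9.89 > 9.665 → outlier.
10.41 > 9.665 → outlier.
10.45 > 9.665 → outlier.
All remaining values lie within [3.065, 9.665].

9.89, 10.41, 10.45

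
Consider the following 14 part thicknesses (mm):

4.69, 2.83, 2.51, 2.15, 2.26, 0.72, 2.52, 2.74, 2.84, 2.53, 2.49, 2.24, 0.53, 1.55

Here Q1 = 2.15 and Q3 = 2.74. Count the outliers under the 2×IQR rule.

IQR = 0.59; fences at 2.15 − 1.18 = 0.97 and 2.74 + 1.18 = 3.92.
Outside the cutoffs: 0.53, 0.72, 4.69.

3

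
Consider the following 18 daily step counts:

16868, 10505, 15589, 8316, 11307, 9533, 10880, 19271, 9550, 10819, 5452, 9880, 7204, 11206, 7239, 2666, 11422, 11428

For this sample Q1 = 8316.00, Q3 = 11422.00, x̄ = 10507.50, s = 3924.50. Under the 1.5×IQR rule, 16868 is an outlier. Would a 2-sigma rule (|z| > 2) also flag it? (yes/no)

z = (16868 − 10507.50) / 3924.50 = 1.62.
|z| = 1.62 ≤ 2.

no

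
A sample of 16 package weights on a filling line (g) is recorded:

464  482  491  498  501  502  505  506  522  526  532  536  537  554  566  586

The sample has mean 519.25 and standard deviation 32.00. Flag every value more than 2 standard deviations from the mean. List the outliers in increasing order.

Cutoffs at x̄ ± 2s: 519.25 ± 2·32.00 = [455.25, 583.25].
586: z = 2.09, |z| > 2 → outlier.
Every other value lies within [455.25, 583.25].

586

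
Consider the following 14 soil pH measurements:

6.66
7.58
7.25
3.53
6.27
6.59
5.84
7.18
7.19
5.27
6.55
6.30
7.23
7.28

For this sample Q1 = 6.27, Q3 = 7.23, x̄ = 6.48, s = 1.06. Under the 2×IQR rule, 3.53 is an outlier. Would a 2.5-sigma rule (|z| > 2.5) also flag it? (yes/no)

yes

z = (3.53 − 6.48) / 1.06 = -2.78.
|z| = 2.78 > 2.5.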